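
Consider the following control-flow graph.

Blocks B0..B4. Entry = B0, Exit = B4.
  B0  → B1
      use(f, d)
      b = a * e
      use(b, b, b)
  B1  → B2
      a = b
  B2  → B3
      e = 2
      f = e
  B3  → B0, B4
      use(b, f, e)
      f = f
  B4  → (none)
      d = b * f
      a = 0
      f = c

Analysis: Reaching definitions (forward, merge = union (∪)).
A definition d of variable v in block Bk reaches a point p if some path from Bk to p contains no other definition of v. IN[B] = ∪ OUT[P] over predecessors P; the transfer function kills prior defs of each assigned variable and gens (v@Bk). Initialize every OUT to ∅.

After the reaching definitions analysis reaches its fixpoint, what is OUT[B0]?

Answer: {a@B1, b@B0, e@B2, f@B3}

Trace:
Fixpoint table:
  B0: | IN={a@B1, b@B0, e@B2, f@B3} | OUT={a@B1, b@B0, e@B2, f@B3}
  B1: | IN={a@B1, b@B0, e@B2, f@B3} | OUT={a@B1, b@B0, e@B2, f@B3}
  B2: | IN={a@B1, b@B0, e@B2, f@B3} | OUT={a@B1, b@B0, e@B2, f@B2}
  B3: | IN={a@B1, b@B0, e@B2, f@B2} | OUT={a@B1, b@B0, e@B2, f@B3}
  B4: | IN={a@B1, b@B0, e@B2, f@B3} | OUT={a@B4, b@B0, d@B4, e@B2, f@B4}

Merge at B0 (entry node, so the boundary value {} is joined with the incoming edge(s)): IN[B0] = {} ⊔ OUT[B3] = {a@B1, b@B0, e@B2, f@B3}
Applying B0's transfer function to that IN value gives OUT[B0] (row B0 above).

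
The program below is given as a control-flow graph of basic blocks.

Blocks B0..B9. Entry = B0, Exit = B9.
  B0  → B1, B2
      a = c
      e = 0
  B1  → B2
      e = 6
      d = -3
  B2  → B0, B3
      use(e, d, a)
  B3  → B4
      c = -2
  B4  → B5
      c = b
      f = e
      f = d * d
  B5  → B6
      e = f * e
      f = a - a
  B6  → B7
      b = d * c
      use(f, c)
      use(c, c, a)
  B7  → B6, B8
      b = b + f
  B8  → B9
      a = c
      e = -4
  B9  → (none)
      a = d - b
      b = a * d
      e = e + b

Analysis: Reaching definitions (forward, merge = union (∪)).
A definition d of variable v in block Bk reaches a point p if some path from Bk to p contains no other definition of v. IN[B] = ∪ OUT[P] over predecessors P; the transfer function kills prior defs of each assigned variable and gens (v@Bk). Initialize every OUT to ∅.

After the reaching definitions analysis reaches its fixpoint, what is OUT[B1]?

Converged values:
  B0: | IN={a@B0, d@B1, e@B0, e@B1} | OUT={a@B0, d@B1, e@B0}
  B1: | IN={a@B0, d@B1, e@B0} | OUT={a@B0, d@B1, e@B1}
  B2: | IN={a@B0, d@B1, e@B0, e@B1} | OUT={a@B0, d@B1, e@B0, e@B1}
  B3: | IN={a@B0, d@B1, e@B0, e@B1} | OUT={a@B0, c@B3, d@B1, e@B0, e@B1}
  B4: | IN={a@B0, c@B3, d@B1, e@B0, e@B1} | OUT={a@B0, c@B4, d@B1, e@B0, e@B1, f@B4}
  B5: | IN={a@B0, c@B4, d@B1, e@B0, e@B1, f@B4} | OUT={a@B0, c@B4, d@B1, e@B5, f@B5}
  B6: | IN={a@B0, b@B7, c@B4, d@B1, e@B5, f@B5} | OUT={a@B0, b@B6, c@B4, d@B1, e@B5, f@B5}
  B7: | IN={a@B0, b@B6, c@B4, d@B1, e@B5, f@B5} | OUT={a@B0, b@B7, c@B4, d@B1, e@B5, f@B5}
  B8: | IN={a@B0, b@B7, c@B4, d@B1, e@B5, f@B5} | OUT={a@B8, b@B7, c@B4, d@B1, e@B8, f@B5}
  B9: | IN={a@B8, b@B7, c@B4, d@B1, e@B8, f@B5} | OUT={a@B9, b@B9, c@B4, d@B1, e@B9, f@B5}

Merge at B1: IN[B1] = OUT[B0] = {a@B0, d@B1, e@B0}
Applying B1's transfer function to that IN value gives OUT[B1] (row B1 above).

Answer: {a@B0, d@B1, e@B1}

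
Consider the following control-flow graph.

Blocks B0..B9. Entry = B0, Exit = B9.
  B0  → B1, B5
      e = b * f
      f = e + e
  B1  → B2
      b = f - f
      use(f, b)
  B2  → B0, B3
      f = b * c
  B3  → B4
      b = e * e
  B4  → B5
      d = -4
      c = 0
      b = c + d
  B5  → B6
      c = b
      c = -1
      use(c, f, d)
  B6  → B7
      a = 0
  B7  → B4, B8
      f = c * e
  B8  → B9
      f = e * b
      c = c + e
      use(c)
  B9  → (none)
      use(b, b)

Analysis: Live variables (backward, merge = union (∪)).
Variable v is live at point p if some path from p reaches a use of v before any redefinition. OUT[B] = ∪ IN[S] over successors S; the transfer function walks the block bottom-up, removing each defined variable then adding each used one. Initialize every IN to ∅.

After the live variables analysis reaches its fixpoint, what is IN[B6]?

Fixpoint table:
  B0:   IN={b, c, d, f}   OUT={b, c, d, e, f}
  B1:   IN={c, d, e, f}   OUT={b, c, d, e}
  B2:   IN={b, c, d, e}   OUT={b, c, d, e, f}
  B3:   IN={e, f}   OUT={e, f}
  B4:   IN={e, f}   OUT={b, d, e, f}
  B5:   IN={b, d, e, f}   OUT={b, c, e}
  B6:   IN={b, c, e}   OUT={b, c, e}
  B7:   IN={b, c, e}   OUT={b, c, e, f}
  B8:   IN={b, c, e}   OUT={b}
  B9:   IN={b}   OUT={}

Merge at B6: OUT[B6] = IN[B7] = {b, c, e}
Applying B6's transfer function to that OUT value gives IN[B6] (row B6 above).

Answer: {b, c, e}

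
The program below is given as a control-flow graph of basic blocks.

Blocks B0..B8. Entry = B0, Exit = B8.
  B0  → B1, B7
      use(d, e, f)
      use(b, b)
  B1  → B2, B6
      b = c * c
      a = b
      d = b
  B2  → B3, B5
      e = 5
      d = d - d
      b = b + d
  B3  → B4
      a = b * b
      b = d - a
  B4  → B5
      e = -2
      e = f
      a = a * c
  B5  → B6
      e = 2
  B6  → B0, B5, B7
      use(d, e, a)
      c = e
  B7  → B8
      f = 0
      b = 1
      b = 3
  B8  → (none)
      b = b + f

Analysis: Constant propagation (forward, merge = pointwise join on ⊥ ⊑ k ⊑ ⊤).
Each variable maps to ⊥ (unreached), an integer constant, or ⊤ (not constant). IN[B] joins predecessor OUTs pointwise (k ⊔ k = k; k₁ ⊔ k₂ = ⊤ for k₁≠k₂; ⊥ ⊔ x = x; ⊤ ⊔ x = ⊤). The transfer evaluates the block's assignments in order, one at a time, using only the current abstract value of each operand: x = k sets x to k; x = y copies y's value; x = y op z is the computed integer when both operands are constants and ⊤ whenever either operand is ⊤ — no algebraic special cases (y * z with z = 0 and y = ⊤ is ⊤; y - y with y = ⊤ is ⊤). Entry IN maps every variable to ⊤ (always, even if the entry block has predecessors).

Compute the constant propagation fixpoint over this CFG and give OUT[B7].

Answer: {a: ⊤, b: 3, c: ⊤, d: ⊤, e: ⊤, f: 0}

Derivation:
Per-block solution:
  B0: | IN=(all ⊤) | OUT=(all ⊤)
  B1: | IN=(all ⊤) | OUT=(all ⊤)
  B2: | IN=(all ⊤) | OUT={e:5; rest ⊤}
  B3: | IN={e:5; rest ⊤} | OUT={e:5; rest ⊤}
  B4: | IN={e:5; rest ⊤} | OUT=(all ⊤)
  B5: | IN=(all ⊤) | OUT={e:2; rest ⊤}
  B6: | IN=(all ⊤) | OUT=(all ⊤)
  B7: | IN=(all ⊤) | OUT={b:3, f:0; rest ⊤}
  B8: | IN={b:3, f:0; rest ⊤} | OUT={b:3, f:0; rest ⊤}

Merge at B7: IN[B7] = OUT[B0] ⊔ OUT[B6] = {a: ⊤, b: ⊤, c: ⊤, d: ⊤, e: ⊤, f: ⊤}
Applying B7's transfer function to that IN value gives OUT[B7] (row B7 above).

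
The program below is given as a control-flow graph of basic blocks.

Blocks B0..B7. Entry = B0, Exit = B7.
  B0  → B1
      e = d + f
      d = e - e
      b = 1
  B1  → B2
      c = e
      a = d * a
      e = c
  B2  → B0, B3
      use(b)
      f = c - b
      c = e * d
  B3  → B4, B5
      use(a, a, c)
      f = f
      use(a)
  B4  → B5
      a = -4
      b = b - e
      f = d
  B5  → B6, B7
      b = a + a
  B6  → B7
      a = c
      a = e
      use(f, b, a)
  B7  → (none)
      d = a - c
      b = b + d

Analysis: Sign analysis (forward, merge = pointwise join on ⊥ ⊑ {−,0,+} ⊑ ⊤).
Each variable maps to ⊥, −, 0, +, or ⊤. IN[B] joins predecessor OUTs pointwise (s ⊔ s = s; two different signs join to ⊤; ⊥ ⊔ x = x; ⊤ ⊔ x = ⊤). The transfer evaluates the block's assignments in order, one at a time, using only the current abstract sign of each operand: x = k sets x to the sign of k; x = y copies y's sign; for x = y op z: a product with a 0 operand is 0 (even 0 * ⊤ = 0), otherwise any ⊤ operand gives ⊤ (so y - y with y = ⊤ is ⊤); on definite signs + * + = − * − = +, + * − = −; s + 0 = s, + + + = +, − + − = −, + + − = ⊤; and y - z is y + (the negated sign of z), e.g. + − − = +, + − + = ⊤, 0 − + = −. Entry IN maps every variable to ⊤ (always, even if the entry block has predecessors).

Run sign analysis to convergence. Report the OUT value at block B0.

Fixpoint table:
  B0:  IN=(all ⊤)  OUT={b:+; rest ⊤}
  B1:  IN={b:+; rest ⊤}  OUT={b:+; rest ⊤}
  B2:  IN={b:+; rest ⊤}  OUT={b:+; rest ⊤}
  B3:  IN={b:+; rest ⊤}  OUT={b:+; rest ⊤}
  B4:  IN={b:+; rest ⊤}  OUT={a:-; rest ⊤}
  B5:  IN=(all ⊤)  OUT=(all ⊤)
  B6:  IN=(all ⊤)  OUT=(all ⊤)
  B7:  IN=(all ⊤)  OUT=(all ⊤)

Merge at B0 (entry node, so the boundary value (all ⊤) is joined with the incoming edge(s)): IN[B0] = (all ⊤) ⊔ OUT[B2] = {a: ⊤, b: ⊤, c: ⊤, d: ⊤, e: ⊤, f: ⊤}
Applying B0's transfer function to that IN value gives OUT[B0] (row B0 above).

Answer: {a: ⊤, b: +, c: ⊤, d: ⊤, e: ⊤, f: ⊤}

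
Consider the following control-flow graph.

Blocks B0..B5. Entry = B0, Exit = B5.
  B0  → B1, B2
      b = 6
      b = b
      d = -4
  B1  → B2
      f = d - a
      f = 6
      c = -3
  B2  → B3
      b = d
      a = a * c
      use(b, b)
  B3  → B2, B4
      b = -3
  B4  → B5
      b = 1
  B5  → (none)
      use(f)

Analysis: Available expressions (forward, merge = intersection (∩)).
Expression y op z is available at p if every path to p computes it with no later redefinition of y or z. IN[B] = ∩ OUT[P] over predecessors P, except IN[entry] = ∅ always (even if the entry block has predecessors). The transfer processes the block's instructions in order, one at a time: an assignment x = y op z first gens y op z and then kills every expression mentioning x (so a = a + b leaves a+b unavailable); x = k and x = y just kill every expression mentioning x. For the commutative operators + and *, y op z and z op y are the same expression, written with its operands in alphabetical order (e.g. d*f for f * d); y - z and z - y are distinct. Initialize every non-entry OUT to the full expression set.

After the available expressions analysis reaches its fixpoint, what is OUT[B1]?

Converged values:
  B0: | IN={} | OUT={}
  B1: | IN={} | OUT={d-a}
  B2: | IN={} | OUT={}
  B3: | IN={} | OUT={}
  B4: | IN={} | OUT={}
  B5: | IN={} | OUT={}

Merge at B1: IN[B1] = OUT[B0] = {}
Applying B1's transfer function to that IN value gives OUT[B1] (row B1 above).

Answer: {d-a}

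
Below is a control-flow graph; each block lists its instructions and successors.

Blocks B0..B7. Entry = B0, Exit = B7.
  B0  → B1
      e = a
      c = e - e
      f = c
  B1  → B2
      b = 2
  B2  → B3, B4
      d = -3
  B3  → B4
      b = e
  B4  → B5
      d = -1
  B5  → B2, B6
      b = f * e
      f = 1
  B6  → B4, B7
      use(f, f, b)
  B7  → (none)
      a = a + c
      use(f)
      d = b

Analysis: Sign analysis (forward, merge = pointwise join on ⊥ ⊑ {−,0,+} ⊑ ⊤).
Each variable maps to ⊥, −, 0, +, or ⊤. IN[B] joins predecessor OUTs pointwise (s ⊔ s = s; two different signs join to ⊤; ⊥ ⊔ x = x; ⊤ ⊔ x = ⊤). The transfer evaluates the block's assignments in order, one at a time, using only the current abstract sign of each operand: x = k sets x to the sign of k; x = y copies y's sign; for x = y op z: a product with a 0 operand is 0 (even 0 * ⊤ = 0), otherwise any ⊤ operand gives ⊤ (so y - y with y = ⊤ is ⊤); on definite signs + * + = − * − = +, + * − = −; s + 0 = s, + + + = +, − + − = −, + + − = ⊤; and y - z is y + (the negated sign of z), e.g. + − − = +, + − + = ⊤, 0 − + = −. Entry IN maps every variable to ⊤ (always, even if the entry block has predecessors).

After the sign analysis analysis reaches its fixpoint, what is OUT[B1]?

Answer: {a: ⊤, b: +, c: ⊤, d: ⊤, e: ⊤, f: ⊤}

Trace:
Converged values:
  B0:  IN=(all ⊤)  OUT=(all ⊤)
  B1:  IN=(all ⊤)  OUT={b:+; rest ⊤}
  B2:  IN=(all ⊤)  OUT={d:-; rest ⊤}
  B3:  IN={d:-; rest ⊤}  OUT={d:-; rest ⊤}
  B4:  IN={d:-; rest ⊤}  OUT={d:-; rest ⊤}
  B5:  IN={d:-; rest ⊤}  OUT={d:-, f:+; rest ⊤}
  B6:  IN={d:-, f:+; rest ⊤}  OUT={d:-, f:+; rest ⊤}
  B7:  IN={d:-, f:+; rest ⊤}  OUT={f:+; rest ⊤}

Merge at B1: IN[B1] = OUT[B0] = {a: ⊤, b: ⊤, c: ⊤, d: ⊤, e: ⊤, f: ⊤}
Applying B1's transfer function to that IN value gives OUT[B1] (row B1 above).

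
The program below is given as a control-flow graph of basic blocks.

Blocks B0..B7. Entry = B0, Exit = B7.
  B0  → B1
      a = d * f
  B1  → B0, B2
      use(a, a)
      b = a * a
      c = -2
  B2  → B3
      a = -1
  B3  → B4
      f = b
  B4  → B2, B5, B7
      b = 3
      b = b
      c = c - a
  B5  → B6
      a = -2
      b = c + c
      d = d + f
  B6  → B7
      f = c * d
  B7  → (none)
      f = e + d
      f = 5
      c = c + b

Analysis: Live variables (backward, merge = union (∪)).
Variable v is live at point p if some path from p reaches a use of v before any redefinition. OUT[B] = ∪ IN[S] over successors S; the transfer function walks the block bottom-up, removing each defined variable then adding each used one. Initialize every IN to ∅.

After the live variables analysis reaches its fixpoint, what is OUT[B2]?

Converged values:
  B0:  IN={d, e, f}  OUT={a, d, e, f}
  B1:  IN={a, d, e, f}  OUT={b, c, d, e, f}
  B2:  IN={b, c, d, e}  OUT={a, b, c, d, e}
  B3:  IN={a, b, c, d, e}  OUT={a, c, d, e, f}
  B4:  IN={a, c, d, e, f}  OUT={b, c, d, e, f}
  B5:  IN={c, d, e, f}  OUT={b, c, d, e}
  B6:  IN={b, c, d, e}  OUT={b, c, d, e}
  B7:  IN={b, c, d, e}  OUT={}

Merge at B2: OUT[B2] = IN[B3] = {a, b, c, d, e}

Answer: {a, b, c, d, e}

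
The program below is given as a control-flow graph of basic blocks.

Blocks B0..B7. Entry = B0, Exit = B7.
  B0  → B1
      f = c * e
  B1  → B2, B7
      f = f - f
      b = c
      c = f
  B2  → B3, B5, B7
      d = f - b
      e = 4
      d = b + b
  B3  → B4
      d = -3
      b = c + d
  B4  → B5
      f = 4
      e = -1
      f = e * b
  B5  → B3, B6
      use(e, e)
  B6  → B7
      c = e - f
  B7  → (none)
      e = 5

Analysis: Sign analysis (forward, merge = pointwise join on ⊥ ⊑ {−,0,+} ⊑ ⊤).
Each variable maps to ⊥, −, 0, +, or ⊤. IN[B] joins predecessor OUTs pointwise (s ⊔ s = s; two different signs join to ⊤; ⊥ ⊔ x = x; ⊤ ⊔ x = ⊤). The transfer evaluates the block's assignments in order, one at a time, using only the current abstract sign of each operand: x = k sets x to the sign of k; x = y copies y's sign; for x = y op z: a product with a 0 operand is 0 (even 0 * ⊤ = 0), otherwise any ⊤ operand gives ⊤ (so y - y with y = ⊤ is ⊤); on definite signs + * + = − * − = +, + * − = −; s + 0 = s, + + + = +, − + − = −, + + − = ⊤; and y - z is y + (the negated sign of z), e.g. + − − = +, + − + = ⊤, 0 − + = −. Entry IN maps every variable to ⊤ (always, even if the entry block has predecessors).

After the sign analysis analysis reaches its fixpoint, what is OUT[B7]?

Per-block solution:
  B0:  IN=(all ⊤)  OUT=(all ⊤)
  B1:  IN=(all ⊤)  OUT=(all ⊤)
  B2:  IN=(all ⊤)  OUT={e:+; rest ⊤}
  B3:  IN=(all ⊤)  OUT={d:-; rest ⊤}
  B4:  IN={d:-; rest ⊤}  OUT={d:-, e:-; rest ⊤}
  B5:  IN=(all ⊤)  OUT=(all ⊤)
  B6:  IN=(all ⊤)  OUT=(all ⊤)
  B7:  IN=(all ⊤)  OUT={e:+; rest ⊤}

Merge at B7: IN[B7] = OUT[B1] ⊔ OUT[B2] ⊔ OUT[B6] = {a: ⊤, b: ⊤, c: ⊤, d: ⊤, e: ⊤, f: ⊤}
Applying B7's transfer function to that IN value gives OUT[B7] (row B7 above).

Answer: {a: ⊤, b: ⊤, c: ⊤, d: ⊤, e: +, f: ⊤}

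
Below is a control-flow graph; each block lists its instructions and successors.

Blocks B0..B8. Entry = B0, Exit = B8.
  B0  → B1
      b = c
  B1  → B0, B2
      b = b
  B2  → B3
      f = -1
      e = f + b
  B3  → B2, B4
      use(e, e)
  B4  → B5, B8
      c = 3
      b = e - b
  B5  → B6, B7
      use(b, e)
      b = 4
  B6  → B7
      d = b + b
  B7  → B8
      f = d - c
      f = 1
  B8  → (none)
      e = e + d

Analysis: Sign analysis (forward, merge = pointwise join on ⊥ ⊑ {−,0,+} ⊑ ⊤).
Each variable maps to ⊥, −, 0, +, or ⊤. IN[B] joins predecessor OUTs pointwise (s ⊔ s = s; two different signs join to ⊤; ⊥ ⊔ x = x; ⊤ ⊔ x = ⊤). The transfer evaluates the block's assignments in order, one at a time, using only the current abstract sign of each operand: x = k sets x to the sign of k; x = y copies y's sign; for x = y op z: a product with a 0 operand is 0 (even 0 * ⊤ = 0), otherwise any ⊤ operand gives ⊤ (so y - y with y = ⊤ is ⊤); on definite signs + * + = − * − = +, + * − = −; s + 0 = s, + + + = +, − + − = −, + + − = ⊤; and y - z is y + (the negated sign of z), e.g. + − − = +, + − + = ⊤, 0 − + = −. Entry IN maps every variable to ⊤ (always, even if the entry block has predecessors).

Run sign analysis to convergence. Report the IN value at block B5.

Answer: {a: ⊤, b: ⊤, c: +, d: ⊤, e: ⊤, f: -}

Derivation:
Converged values:
  B0:  IN=(all ⊤)  OUT=(all ⊤)
  B1:  IN=(all ⊤)  OUT=(all ⊤)
  B2:  IN=(all ⊤)  OUT={f:-; rest ⊤}
  B3:  IN={f:-; rest ⊤}  OUT={f:-; rest ⊤}
  B4:  IN={f:-; rest ⊤}  OUT={c:+, f:-; rest ⊤}
  B5:  IN={c:+, f:-; rest ⊤}  OUT={b:+, c:+, f:-; rest ⊤}
  B6:  IN={b:+, c:+, f:-; rest ⊤}  OUT={b:+, c:+, d:+, f:-; rest ⊤}
  B7:  IN={b:+, c:+, f:-; rest ⊤}  OUT={b:+, c:+, f:+; rest ⊤}
  B8:  IN={c:+; rest ⊤}  OUT={c:+; rest ⊤}

Merge at B5: IN[B5] = OUT[B4] = {a: ⊤, b: ⊤, c: +, d: ⊤, e: ⊤, f: -}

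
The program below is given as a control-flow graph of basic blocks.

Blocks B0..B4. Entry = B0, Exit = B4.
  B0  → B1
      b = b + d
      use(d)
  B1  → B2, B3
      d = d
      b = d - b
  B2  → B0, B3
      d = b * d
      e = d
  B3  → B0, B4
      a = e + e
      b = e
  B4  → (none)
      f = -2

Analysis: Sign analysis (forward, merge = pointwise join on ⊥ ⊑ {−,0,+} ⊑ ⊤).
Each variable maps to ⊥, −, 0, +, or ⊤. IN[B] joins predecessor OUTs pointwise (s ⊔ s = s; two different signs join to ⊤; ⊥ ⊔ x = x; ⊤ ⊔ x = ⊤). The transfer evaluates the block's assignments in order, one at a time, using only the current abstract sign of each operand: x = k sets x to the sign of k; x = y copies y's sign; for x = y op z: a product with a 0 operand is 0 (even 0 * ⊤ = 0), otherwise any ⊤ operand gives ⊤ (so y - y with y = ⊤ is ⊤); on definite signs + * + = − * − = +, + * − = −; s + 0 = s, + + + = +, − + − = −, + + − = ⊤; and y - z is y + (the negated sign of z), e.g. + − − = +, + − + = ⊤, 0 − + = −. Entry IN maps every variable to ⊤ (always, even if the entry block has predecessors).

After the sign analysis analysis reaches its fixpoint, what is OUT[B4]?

Per-block solution:
  B0: | IN=(all ⊤) | OUT=(all ⊤)
  B1: | IN=(all ⊤) | OUT=(all ⊤)
  B2: | IN=(all ⊤) | OUT=(all ⊤)
  B3: | IN=(all ⊤) | OUT=(all ⊤)
  B4: | IN=(all ⊤) | OUT={f:-; rest ⊤}

Merge at B4: IN[B4] = OUT[B3] = {a: ⊤, b: ⊤, c: ⊤, d: ⊤, e: ⊤, f: ⊤}
Applying B4's transfer function to that IN value gives OUT[B4] (row B4 above).

Answer: {a: ⊤, b: ⊤, c: ⊤, d: ⊤, e: ⊤, f: -}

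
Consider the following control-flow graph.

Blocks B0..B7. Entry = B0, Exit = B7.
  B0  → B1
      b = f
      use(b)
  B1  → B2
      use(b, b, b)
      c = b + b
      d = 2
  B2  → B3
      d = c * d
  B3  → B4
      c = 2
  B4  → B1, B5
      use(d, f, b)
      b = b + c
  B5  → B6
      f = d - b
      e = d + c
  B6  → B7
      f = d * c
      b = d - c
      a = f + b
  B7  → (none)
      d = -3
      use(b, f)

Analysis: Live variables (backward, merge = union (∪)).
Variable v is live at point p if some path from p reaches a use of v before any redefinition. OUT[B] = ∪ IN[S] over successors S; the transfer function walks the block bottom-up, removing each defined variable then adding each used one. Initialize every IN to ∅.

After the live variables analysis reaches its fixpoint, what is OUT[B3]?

Per-block solution:
  B0:   IN={f}   OUT={b, f}
  B1:   IN={b, f}   OUT={b, c, d, f}
  B2:   IN={b, c, d, f}   OUT={b, d, f}
  B3:   IN={b, d, f}   OUT={b, c, d, f}
  B4:   IN={b, c, d, f}   OUT={b, c, d, f}
  B5:   IN={b, c, d}   OUT={c, d}
  B6:   IN={c, d}   OUT={b, f}
  B7:   IN={b, f}   OUT={}

Merge at B3: OUT[B3] = IN[B4] = {b, c, d, f}

Answer: {b, c, d, f}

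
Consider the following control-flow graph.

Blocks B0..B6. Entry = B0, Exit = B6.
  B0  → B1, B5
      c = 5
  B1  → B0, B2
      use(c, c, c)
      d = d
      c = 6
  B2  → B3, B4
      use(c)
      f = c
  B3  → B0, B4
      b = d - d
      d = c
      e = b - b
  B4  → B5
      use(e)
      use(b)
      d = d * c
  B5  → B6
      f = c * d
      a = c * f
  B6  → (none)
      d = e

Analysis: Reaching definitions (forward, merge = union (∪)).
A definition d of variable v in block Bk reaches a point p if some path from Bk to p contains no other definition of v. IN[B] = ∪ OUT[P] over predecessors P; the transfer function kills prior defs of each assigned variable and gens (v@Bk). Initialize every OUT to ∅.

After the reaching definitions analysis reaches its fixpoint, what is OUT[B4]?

Answer: {b@B3, c@B1, d@B4, e@B3, f@B2}

Derivation:
Fixpoint table:
  B0:   IN={b@B3, c@B1, d@B1, d@B3, e@B3, f@B2}   OUT={b@B3, c@B0, d@B1, d@B3, e@B3, f@B2}
  B1:   IN={b@B3, c@B0, d@B1, d@B3, e@B3, f@B2}   OUT={b@B3, c@B1, d@B1, e@B3, f@B2}
  B2:   IN={b@B3, c@B1, d@B1, e@B3, f@B2}   OUT={b@B3, c@B1, d@B1, e@B3, f@B2}
  B3:   IN={b@B3, c@B1, d@B1, e@B3, f@B2}   OUT={b@B3, c@B1, d@B3, e@B3, f@B2}
  B4:   IN={b@B3, c@B1, d@B1, d@B3, e@B3, f@B2}   OUT={b@B3, c@B1, d@B4, e@B3, f@B2}
  B5:   IN={b@B3, c@B0, c@B1, d@B1, d@B3, d@B4, e@B3, f@B2}   OUT={a@B5, b@B3, c@B0, c@B1, d@B1, d@B3, d@B4, e@B3, f@B5}
  B6:   IN={a@B5, b@B3, c@B0, c@B1, d@B1, d@B3, d@B4, e@B3, f@B5}   OUT={a@B5, b@B3, c@B0, c@B1, d@B6, e@B3, f@B5}

Merge at B4: IN[B4] = OUT[B2] ⊔ OUT[B3] = {b@B3, c@B1, d@B1, d@B3, e@B3, f@B2}
Applying B4's transfer function to that IN value gives OUT[B4] (row B4 above).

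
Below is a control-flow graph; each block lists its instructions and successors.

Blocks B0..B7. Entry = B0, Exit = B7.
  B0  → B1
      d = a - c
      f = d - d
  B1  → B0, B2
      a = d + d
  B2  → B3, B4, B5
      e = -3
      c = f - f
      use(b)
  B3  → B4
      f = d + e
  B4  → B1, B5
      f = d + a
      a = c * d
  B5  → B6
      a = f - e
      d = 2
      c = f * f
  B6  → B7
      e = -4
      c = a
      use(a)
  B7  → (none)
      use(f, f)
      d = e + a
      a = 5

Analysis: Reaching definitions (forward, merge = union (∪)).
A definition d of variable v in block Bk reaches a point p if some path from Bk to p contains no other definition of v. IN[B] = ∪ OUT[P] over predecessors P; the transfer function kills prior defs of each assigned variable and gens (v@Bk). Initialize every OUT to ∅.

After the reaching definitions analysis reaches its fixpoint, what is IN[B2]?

Fixpoint table:
  B0:   IN={a@B1, c@B2, d@B0, e@B2, f@B0, f@B4}   OUT={a@B1, c@B2, d@B0, e@B2, f@B0}
  B1:   IN={a@B1, a@B4, c@B2, d@B0, e@B2, f@B0, f@B4}   OUT={a@B1, c@B2, d@B0, e@B2, f@B0, f@B4}
  B2:   IN={a@B1, c@B2, d@B0, e@B2, f@B0, f@B4}   OUT={a@B1, c@B2, d@B0, e@B2, f@B0, f@B4}
  B3:   IN={a@B1, c@B2, d@B0, e@B2, f@B0, f@B4}   OUT={a@B1, c@B2, d@B0, e@B2, f@B3}
  B4:   IN={a@B1, c@B2, d@B0, e@B2, f@B0, f@B3, f@B4}   OUT={a@B4, c@B2, d@B0, e@B2, f@B4}
  B5:   IN={a@B1, a@B4, c@B2, d@B0, e@B2, f@B0, f@B4}   OUT={a@B5, c@B5, d@B5, e@B2, f@B0, f@B4}
  B6:   IN={a@B5, c@B5, d@B5, e@B2, f@B0, f@B4}   OUT={a@B5, c@B6, d@B5, e@B6, f@B0, f@B4}
  B7:   IN={a@B5, c@B6, d@B5, e@B6, f@B0, f@B4}   OUT={a@B7, c@B6, d@B7, e@B6, f@B0, f@B4}

Merge at B2: IN[B2] = OUT[B1] = {a@B1, c@B2, d@B0, e@B2, f@B0, f@B4}

Answer: {a@B1, c@B2, d@B0, e@B2, f@B0, f@B4}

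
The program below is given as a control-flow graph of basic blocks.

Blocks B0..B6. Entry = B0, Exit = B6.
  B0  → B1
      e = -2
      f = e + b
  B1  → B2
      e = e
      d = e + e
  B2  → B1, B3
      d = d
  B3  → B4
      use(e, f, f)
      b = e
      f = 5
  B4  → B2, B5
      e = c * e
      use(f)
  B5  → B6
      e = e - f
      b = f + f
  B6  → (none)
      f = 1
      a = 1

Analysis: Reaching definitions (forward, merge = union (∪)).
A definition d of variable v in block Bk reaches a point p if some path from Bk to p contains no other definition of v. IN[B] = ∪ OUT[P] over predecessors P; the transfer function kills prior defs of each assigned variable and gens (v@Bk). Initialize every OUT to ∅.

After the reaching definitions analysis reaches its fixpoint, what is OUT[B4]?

Answer: {b@B3, d@B2, e@B4, f@B3}

Trace:
Fixpoint table:
  B0:  IN={}  OUT={e@B0, f@B0}
  B1:  IN={b@B3, d@B2, e@B0, e@B1, e@B4, f@B0, f@B3}  OUT={b@B3, d@B1, e@B1, f@B0, f@B3}
  B2:  IN={b@B3, d@B1, d@B2, e@B1, e@B4, f@B0, f@B3}  OUT={b@B3, d@B2, e@B1, e@B4, f@B0, f@B3}
  B3:  IN={b@B3, d@B2, e@B1, e@B4, f@B0, f@B3}  OUT={b@B3, d@B2, e@B1, e@B4, f@B3}
  B4:  IN={b@B3, d@B2, e@B1, e@B4, f@B3}  OUT={b@B3, d@B2, e@B4, f@B3}
  B5:  IN={b@B3, d@B2, e@B4, f@B3}  OUT={b@B5, d@B2, e@B5, f@B3}
  B6:  IN={b@B5, d@B2, e@B5, f@B3}  OUT={a@B6, b@B5, d@B2, e@B5, f@B6}

Merge at B4: IN[B4] = OUT[B3] = {b@B3, d@B2, e@B1, e@B4, f@B3}
Applying B4's transfer function to that IN value gives OUT[B4] (row B4 above).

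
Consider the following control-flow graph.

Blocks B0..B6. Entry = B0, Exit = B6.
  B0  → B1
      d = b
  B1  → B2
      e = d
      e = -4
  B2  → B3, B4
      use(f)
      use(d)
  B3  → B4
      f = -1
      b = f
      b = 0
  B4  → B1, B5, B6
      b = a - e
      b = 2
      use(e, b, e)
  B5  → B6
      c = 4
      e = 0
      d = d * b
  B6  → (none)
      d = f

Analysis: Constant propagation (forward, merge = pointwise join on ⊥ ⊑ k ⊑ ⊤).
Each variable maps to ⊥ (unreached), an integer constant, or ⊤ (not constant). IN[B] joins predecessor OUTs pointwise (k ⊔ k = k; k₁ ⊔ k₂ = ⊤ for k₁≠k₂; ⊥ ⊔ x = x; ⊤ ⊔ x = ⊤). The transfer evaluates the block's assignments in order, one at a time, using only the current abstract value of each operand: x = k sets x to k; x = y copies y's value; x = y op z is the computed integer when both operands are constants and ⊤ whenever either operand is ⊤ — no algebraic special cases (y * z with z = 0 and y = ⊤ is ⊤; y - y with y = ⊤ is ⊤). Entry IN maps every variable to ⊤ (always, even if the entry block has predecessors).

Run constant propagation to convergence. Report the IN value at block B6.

Per-block solution:
  B0: | IN=(all ⊤) | OUT=(all ⊤)
  B1: | IN=(all ⊤) | OUT={e:-4; rest ⊤}
  B2: | IN={e:-4; rest ⊤} | OUT={e:-4; rest ⊤}
  B3: | IN={e:-4; rest ⊤} | OUT={b:0, e:-4, f:-1; rest ⊤}
  B4: | IN={e:-4; rest ⊤} | OUT={b:2, e:-4; rest ⊤}
  B5: | IN={b:2, e:-4; rest ⊤} | OUT={b:2, c:4, e:0; rest ⊤}
  B6: | IN={b:2; rest ⊤} | OUT={b:2; rest ⊤}

Merge at B6: IN[B6] = OUT[B4] ⊔ OUT[B5] = {a: ⊤, b: 2, c: ⊤, d: ⊤, e: ⊤, f: ⊤}

Answer: {a: ⊤, b: 2, c: ⊤, d: ⊤, e: ⊤, f: ⊤}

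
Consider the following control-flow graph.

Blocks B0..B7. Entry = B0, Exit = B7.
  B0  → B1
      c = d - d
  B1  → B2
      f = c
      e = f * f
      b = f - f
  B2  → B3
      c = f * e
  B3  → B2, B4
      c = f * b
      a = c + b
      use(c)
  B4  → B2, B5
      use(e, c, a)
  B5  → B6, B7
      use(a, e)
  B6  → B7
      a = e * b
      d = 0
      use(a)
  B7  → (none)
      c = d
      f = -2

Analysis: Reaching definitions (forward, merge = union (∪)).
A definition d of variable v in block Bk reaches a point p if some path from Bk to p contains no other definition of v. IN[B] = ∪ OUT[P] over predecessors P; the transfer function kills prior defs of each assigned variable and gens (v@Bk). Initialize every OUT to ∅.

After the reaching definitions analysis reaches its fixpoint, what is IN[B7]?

Answer: {a@B3, a@B6, b@B1, c@B3, d@B6, e@B1, f@B1}

Trace:
Fixpoint table:
  B0:  IN={}  OUT={c@B0}
  B1:  IN={c@B0}  OUT={b@B1, c@B0, e@B1, f@B1}
  B2:  IN={a@B3, b@B1, c@B0, c@B3, e@B1, f@B1}  OUT={a@B3, b@B1, c@B2, e@B1, f@B1}
  B3:  IN={a@B3, b@B1, c@B2, e@B1, f@B1}  OUT={a@B3, b@B1, c@B3, e@B1, f@B1}
  B4:  IN={a@B3, b@B1, c@B3, e@B1, f@B1}  OUT={a@B3, b@B1, c@B3, e@B1, f@B1}
  B5:  IN={a@B3, b@B1, c@B3, e@B1, f@B1}  OUT={a@B3, b@B1, c@B3, e@B1, f@B1}
  B6:  IN={a@B3, b@B1, c@B3, e@B1, f@B1}  OUT={a@B6, b@B1, c@B3, d@B6, e@B1, f@B1}
  B7:  IN={a@B3, a@B6, b@B1, c@B3, d@B6, e@B1, f@B1}  OUT={a@B3, a@B6, b@B1, c@B7, d@B6, e@B1, f@B7}

Merge at B7: IN[B7] = OUT[B5] ⊔ OUT[B6] = {a@B3, a@B6, b@B1, c@B3, d@B6, e@B1, f@B1}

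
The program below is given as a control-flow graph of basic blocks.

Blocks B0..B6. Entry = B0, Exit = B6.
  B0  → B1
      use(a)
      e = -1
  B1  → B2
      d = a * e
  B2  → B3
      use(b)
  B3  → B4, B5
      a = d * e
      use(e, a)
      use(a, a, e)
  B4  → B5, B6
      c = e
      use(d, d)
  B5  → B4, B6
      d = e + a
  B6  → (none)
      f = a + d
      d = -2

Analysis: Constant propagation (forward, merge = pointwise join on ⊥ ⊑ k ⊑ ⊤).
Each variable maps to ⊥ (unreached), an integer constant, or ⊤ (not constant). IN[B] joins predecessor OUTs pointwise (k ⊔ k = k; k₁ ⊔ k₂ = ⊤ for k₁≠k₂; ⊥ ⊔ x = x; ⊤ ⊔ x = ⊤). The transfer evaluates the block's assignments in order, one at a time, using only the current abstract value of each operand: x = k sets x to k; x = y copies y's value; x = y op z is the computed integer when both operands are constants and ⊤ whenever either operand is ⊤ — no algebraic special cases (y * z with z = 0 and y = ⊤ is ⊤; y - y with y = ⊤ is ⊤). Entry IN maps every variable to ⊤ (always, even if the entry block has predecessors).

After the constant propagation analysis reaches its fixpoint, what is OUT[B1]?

Converged values:
  B0:  IN=(all ⊤)  OUT={e:-1; rest ⊤}
  B1:  IN={e:-1; rest ⊤}  OUT={e:-1; rest ⊤}
  B2:  IN={e:-1; rest ⊤}  OUT={e:-1; rest ⊤}
  B3:  IN={e:-1; rest ⊤}  OUT={e:-1; rest ⊤}
  B4:  IN={e:-1; rest ⊤}  OUT={c:-1, e:-1; rest ⊤}
  B5:  IN={e:-1; rest ⊤}  OUT={e:-1; rest ⊤}
  B6:  IN={e:-1; rest ⊤}  OUT={d:-2, e:-1; rest ⊤}

Merge at B1: IN[B1] = OUT[B0] = {a: ⊤, b: ⊤, c: ⊤, d: ⊤, e: -1, f: ⊤}
Applying B1's transfer function to that IN value gives OUT[B1] (row B1 above).

Answer: {a: ⊤, b: ⊤, c: ⊤, d: ⊤, e: -1, f: ⊤}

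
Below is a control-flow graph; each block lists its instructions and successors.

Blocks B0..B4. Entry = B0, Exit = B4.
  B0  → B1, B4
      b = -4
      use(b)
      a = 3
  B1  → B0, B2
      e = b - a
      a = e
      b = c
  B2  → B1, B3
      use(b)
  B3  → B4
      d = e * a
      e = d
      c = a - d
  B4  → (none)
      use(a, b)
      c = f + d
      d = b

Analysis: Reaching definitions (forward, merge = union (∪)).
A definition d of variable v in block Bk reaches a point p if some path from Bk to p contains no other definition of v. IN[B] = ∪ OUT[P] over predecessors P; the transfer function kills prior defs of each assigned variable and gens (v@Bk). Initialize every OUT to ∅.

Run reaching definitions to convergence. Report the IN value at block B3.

Answer: {a@B1, b@B1, e@B1}

Trace:
Fixpoint table:
  B0: | IN={a@B1, b@B1, e@B1} | OUT={a@B0, b@B0, e@B1}
  B1: | IN={a@B0, a@B1, b@B0, b@B1, e@B1} | OUT={a@B1, b@B1, e@B1}
  B2: | IN={a@B1, b@B1, e@B1} | OUT={a@B1, b@B1, e@B1}
  B3: | IN={a@B1, b@B1, e@B1} | OUT={a@B1, b@B1, c@B3, d@B3, e@B3}
  B4: | IN={a@B0, a@B1, b@B0, b@B1, c@B3, d@B3, e@B1, e@B3} | OUT={a@B0, a@B1, b@B0, b@B1, c@B4, d@B4, e@B1, e@B3}

Merge at B3: IN[B3] = OUT[B2] = {a@B1, b@B1, e@B1}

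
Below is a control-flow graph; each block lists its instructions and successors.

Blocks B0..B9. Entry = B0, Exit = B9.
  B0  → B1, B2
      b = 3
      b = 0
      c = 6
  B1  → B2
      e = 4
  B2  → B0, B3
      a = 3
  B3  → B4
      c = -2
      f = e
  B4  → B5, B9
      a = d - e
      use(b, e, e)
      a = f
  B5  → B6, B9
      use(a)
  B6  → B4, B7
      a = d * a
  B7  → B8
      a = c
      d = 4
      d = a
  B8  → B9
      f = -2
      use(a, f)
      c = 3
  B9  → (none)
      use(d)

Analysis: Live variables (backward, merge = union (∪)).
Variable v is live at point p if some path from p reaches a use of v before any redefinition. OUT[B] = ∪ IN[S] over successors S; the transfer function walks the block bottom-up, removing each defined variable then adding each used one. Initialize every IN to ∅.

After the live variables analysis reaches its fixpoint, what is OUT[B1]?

Converged values:
  B0:  IN={d, e}  OUT={b, d, e}
  B1:  IN={b, d}  OUT={b, d, e}
  B2:  IN={b, d, e}  OUT={b, d, e}
  B3:  IN={b, d, e}  OUT={b, c, d, e, f}
  B4:  IN={b, c, d, e, f}  OUT={a, b, c, d, e, f}
  B5:  IN={a, b, c, d, e, f}  OUT={a, b, c, d, e, f}
  B6:  IN={a, b, c, d, e, f}  OUT={b, c, d, e, f}
  B7:  IN={c}  OUT={a, d}
  B8:  IN={a, d}  OUT={d}
  B9:  IN={d}  OUT={}

Merge at B1: OUT[B1] = IN[B2] = {b, d, e}

Answer: {b, d, e}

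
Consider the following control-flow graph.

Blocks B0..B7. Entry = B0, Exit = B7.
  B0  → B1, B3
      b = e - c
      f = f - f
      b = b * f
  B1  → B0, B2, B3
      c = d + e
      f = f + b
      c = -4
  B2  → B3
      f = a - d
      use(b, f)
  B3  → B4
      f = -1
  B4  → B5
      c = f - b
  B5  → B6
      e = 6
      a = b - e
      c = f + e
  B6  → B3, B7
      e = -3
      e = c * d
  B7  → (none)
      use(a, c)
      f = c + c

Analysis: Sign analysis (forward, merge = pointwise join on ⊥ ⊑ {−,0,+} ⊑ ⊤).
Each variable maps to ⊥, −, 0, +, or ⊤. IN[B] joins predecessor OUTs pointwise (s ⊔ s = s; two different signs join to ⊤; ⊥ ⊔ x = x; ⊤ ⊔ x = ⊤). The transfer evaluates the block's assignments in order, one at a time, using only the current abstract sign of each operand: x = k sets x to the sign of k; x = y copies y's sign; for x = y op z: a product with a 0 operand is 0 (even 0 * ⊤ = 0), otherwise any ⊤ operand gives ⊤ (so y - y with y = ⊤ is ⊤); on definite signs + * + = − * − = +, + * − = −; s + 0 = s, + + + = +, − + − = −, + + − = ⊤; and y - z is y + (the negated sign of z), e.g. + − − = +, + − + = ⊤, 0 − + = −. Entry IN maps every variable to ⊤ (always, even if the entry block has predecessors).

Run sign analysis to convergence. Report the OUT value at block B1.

Answer: {a: ⊤, b: ⊤, c: -, d: ⊤, e: ⊤, f: ⊤}

Working:
Fixpoint table:
  B0: | IN=(all ⊤) | OUT=(all ⊤)
  B1: | IN=(all ⊤) | OUT={c:-; rest ⊤}
  B2: | IN={c:-; rest ⊤} | OUT={c:-; rest ⊤}
  B3: | IN=(all ⊤) | OUT={f:-; rest ⊤}
  B4: | IN={f:-; rest ⊤} | OUT={f:-; rest ⊤}
  B5: | IN={f:-; rest ⊤} | OUT={e:+, f:-; rest ⊤}
  B6: | IN={e:+, f:-; rest ⊤} | OUT={f:-; rest ⊤}
  B7: | IN={f:-; rest ⊤} | OUT=(all ⊤)

Merge at B1: IN[B1] = OUT[B0] = {a: ⊤, b: ⊤, c: ⊤, d: ⊤, e: ⊤, f: ⊤}
Applying B1's transfer function to that IN value gives OUT[B1] (row B1 above).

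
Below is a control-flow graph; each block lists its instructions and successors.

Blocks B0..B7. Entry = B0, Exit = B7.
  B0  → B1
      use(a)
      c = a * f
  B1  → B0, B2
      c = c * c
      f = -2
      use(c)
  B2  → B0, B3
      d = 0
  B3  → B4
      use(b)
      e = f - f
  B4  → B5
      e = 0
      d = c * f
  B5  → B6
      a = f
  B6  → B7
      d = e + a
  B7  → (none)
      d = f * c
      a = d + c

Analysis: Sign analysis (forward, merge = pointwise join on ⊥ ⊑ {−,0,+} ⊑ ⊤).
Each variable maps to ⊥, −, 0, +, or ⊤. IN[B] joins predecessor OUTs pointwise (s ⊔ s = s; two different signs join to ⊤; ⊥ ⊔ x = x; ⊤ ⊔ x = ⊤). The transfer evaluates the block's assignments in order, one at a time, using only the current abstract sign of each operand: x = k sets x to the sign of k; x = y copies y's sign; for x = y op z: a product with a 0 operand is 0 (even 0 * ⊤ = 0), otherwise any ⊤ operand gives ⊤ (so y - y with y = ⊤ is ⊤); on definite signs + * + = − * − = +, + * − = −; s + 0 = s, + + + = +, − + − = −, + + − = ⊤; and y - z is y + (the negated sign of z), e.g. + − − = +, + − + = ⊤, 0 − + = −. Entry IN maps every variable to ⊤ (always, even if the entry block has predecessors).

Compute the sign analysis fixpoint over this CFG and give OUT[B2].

Answer: {a: ⊤, b: ⊤, c: ⊤, d: 0, e: ⊤, f: -}

Trace:
Per-block solution:
  B0: | IN=(all ⊤) | OUT=(all ⊤)
  B1: | IN=(all ⊤) | OUT={f:-; rest ⊤}
  B2: | IN={f:-; rest ⊤} | OUT={d:0, f:-; rest ⊤}
  B3: | IN={d:0, f:-; rest ⊤} | OUT={d:0, f:-; rest ⊤}
  B4: | IN={d:0, f:-; rest ⊤} | OUT={e:0, f:-; rest ⊤}
  B5: | IN={e:0, f:-; rest ⊤} | OUT={a:-, e:0, f:-; rest ⊤}
  B6: | IN={a:-, e:0, f:-; rest ⊤} | OUT={a:-, d:-, e:0, f:-; rest ⊤}
  B7: | IN={a:-, d:-, e:0, f:-; rest ⊤} | OUT={e:0, f:-; rest ⊤}

Merge at B2: IN[B2] = OUT[B1] = {a: ⊤, b: ⊤, c: ⊤, d: ⊤, e: ⊤, f: -}
Applying B2's transfer function to that IN value gives OUT[B2] (row B2 above).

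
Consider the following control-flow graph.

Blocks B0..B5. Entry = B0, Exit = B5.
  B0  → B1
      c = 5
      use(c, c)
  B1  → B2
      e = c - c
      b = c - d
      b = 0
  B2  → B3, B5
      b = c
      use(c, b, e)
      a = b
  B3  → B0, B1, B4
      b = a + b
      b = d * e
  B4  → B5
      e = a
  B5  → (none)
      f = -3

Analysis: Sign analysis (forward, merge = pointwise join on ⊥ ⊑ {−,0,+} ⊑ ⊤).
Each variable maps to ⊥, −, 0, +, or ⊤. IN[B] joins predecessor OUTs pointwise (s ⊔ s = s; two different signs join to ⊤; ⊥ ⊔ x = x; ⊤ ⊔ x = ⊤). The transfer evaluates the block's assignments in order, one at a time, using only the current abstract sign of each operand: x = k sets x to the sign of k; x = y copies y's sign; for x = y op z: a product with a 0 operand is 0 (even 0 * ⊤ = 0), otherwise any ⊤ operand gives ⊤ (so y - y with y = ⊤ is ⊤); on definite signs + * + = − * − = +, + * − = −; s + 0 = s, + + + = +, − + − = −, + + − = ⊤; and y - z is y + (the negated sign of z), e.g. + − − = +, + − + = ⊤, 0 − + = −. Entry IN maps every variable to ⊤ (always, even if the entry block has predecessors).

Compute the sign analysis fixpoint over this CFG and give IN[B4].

Fixpoint table:
  B0: | IN=(all ⊤) | OUT={c:+; rest ⊤}
  B1: | IN={c:+; rest ⊤} | OUT={b:0, c:+; rest ⊤}
  B2: | IN={b:0, c:+; rest ⊤} | OUT={a:+, b:+, c:+; rest ⊤}
  B3: | IN={a:+, b:+, c:+; rest ⊤} | OUT={a:+, c:+; rest ⊤}
  B4: | IN={a:+, c:+; rest ⊤} | OUT={a:+, c:+, e:+; rest ⊤}
  B5: | IN={a:+, c:+; rest ⊤} | OUT={a:+, c:+, f:-; rest ⊤}

Merge at B4: IN[B4] = OUT[B3] = {a: +, b: ⊤, c: +, d: ⊤, e: ⊤, f: ⊤}

Answer: {a: +, b: ⊤, c: +, d: ⊤, e: ⊤, f: ⊤}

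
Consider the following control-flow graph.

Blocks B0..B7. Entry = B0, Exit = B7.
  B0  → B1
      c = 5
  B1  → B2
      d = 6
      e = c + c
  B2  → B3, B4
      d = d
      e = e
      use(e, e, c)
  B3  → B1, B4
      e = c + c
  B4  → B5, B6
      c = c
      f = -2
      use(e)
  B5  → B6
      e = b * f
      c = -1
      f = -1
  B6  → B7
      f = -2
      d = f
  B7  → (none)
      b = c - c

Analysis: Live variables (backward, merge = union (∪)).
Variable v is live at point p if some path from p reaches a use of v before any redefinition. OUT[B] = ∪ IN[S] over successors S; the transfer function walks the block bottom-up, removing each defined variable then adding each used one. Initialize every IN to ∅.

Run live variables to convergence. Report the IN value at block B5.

Answer: {b, f}

Derivation:
Fixpoint table:
  B0:   IN={b}   OUT={b, c}
  B1:   IN={b, c}   OUT={b, c, d, e}
  B2:   IN={b, c, d, e}   OUT={b, c, e}
  B3:   IN={b, c}   OUT={b, c, e}
  B4:   IN={b, c, e}   OUT={b, c, f}
  B5:   IN={b, f}   OUT={c}
  B6:   IN={c}   OUT={c}
  B7:   IN={c}   OUT={}

Merge at B5: OUT[B5] = IN[B6] = {c}
Applying B5's transfer function to that OUT value gives IN[B5] (row B5 above).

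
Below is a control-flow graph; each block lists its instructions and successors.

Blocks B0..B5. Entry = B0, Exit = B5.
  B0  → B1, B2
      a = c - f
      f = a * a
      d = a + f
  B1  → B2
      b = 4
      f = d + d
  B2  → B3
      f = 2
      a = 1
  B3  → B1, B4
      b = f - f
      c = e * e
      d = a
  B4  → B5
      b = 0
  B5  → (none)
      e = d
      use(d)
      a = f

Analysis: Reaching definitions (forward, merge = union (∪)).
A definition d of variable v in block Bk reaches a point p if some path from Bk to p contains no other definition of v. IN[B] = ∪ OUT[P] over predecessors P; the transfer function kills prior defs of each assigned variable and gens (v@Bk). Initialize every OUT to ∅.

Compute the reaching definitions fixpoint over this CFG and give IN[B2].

Converged values:
  B0:   IN={}   OUT={a@B0, d@B0, f@B0}
  B1:   IN={a@B0, a@B2, b@B3, c@B3, d@B0, d@B3, f@B0, f@B2}   OUT={a@B0, a@B2, b@B1, c@B3, d@B0, d@B3, f@B1}
  B2:   IN={a@B0, a@B2, b@B1, c@B3, d@B0, d@B3, f@B0, f@B1}   OUT={a@B2, b@B1, c@B3, d@B0, d@B3, f@B2}
  B3:   IN={a@B2, b@B1, c@B3, d@B0, d@B3, f@B2}   OUT={a@B2, b@B3, c@B3, d@B3, f@B2}
  B4:   IN={a@B2, b@B3, c@B3, d@B3, f@B2}   OUT={a@B2, b@B4, c@B3, d@B3, f@B2}
  B5:   IN={a@B2, b@B4, c@B3, d@B3, f@B2}   OUT={a@B5, b@B4, c@B3, d@B3, e@B5, f@B2}

Merge at B2: IN[B2] = OUT[B0] ⊔ OUT[B1] = {a@B0, a@B2, b@B1, c@B3, d@B0, d@B3, f@B0, f@B1}

Answer: {a@B0, a@B2, b@B1, c@B3, d@B0, d@B3, f@B0, f@B1}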